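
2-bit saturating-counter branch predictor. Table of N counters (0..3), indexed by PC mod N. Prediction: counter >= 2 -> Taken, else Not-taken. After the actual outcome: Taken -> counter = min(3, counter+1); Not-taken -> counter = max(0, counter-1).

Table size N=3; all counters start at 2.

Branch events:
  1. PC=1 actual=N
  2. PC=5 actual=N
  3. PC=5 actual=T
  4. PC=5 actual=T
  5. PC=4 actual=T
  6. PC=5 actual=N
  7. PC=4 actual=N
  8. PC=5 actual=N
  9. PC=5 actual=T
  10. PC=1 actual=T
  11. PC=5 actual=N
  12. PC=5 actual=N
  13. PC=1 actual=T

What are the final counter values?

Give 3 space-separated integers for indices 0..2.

Ev 1: PC=1 idx=1 pred=T actual=N -> ctr[1]=1
Ev 2: PC=5 idx=2 pred=T actual=N -> ctr[2]=1
Ev 3: PC=5 idx=2 pred=N actual=T -> ctr[2]=2
Ev 4: PC=5 idx=2 pred=T actual=T -> ctr[2]=3
Ev 5: PC=4 idx=1 pred=N actual=T -> ctr[1]=2
Ev 6: PC=5 idx=2 pred=T actual=N -> ctr[2]=2
Ev 7: PC=4 idx=1 pred=T actual=N -> ctr[1]=1
Ev 8: PC=5 idx=2 pred=T actual=N -> ctr[2]=1
Ev 9: PC=5 idx=2 pred=N actual=T -> ctr[2]=2
Ev 10: PC=1 idx=1 pred=N actual=T -> ctr[1]=2
Ev 11: PC=5 idx=2 pred=T actual=N -> ctr[2]=1
Ev 12: PC=5 idx=2 pred=N actual=N -> ctr[2]=0
Ev 13: PC=1 idx=1 pred=T actual=T -> ctr[1]=3

Answer: 2 3 0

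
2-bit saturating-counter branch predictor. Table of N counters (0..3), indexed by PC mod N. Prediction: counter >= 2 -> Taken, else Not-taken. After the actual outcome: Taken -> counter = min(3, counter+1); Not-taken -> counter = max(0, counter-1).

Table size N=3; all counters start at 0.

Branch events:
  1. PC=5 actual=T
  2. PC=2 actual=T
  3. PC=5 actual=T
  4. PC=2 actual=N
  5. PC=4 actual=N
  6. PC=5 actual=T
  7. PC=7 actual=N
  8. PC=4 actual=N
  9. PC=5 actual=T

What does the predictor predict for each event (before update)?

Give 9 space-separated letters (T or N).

Answer: N N T T N T N N T

Derivation:
Ev 1: PC=5 idx=2 pred=N actual=T -> ctr[2]=1
Ev 2: PC=2 idx=2 pred=N actual=T -> ctr[2]=2
Ev 3: PC=5 idx=2 pred=T actual=T -> ctr[2]=3
Ev 4: PC=2 idx=2 pred=T actual=N -> ctr[2]=2
Ev 5: PC=4 idx=1 pred=N actual=N -> ctr[1]=0
Ev 6: PC=5 idx=2 pred=T actual=T -> ctr[2]=3
Ev 7: PC=7 idx=1 pred=N actual=N -> ctr[1]=0
Ev 8: PC=4 idx=1 pred=N actual=N -> ctr[1]=0
Ev 9: PC=5 idx=2 pred=T actual=T -> ctr[2]=3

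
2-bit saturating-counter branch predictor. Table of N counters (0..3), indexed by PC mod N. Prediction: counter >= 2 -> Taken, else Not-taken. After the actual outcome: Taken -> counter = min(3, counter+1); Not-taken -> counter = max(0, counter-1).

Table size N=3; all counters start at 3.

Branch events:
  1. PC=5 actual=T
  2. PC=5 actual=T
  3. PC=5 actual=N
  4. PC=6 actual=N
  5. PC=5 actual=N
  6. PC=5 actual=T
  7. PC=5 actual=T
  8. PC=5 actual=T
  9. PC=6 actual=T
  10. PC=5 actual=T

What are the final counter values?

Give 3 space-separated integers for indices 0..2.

Answer: 3 3 3

Derivation:
Ev 1: PC=5 idx=2 pred=T actual=T -> ctr[2]=3
Ev 2: PC=5 idx=2 pred=T actual=T -> ctr[2]=3
Ev 3: PC=5 idx=2 pred=T actual=N -> ctr[2]=2
Ev 4: PC=6 idx=0 pred=T actual=N -> ctr[0]=2
Ev 5: PC=5 idx=2 pred=T actual=N -> ctr[2]=1
Ev 6: PC=5 idx=2 pred=N actual=T -> ctr[2]=2
Ev 7: PC=5 idx=2 pred=T actual=T -> ctr[2]=3
Ev 8: PC=5 idx=2 pred=T actual=T -> ctr[2]=3
Ev 9: PC=6 idx=0 pred=T actual=T -> ctr[0]=3
Ev 10: PC=5 idx=2 pred=T actual=T -> ctr[2]=3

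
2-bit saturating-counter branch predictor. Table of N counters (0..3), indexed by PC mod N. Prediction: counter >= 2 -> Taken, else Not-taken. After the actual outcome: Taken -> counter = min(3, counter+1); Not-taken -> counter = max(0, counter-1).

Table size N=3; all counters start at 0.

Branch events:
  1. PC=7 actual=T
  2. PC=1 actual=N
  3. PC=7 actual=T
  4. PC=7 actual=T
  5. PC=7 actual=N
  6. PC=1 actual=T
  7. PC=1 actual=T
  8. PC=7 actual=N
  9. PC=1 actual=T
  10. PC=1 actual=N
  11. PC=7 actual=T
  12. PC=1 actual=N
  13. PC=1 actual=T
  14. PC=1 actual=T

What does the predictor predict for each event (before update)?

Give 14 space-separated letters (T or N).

Ev 1: PC=7 idx=1 pred=N actual=T -> ctr[1]=1
Ev 2: PC=1 idx=1 pred=N actual=N -> ctr[1]=0
Ev 3: PC=7 idx=1 pred=N actual=T -> ctr[1]=1
Ev 4: PC=7 idx=1 pred=N actual=T -> ctr[1]=2
Ev 5: PC=7 idx=1 pred=T actual=N -> ctr[1]=1
Ev 6: PC=1 idx=1 pred=N actual=T -> ctr[1]=2
Ev 7: PC=1 idx=1 pred=T actual=T -> ctr[1]=3
Ev 8: PC=7 idx=1 pred=T actual=N -> ctr[1]=2
Ev 9: PC=1 idx=1 pred=T actual=T -> ctr[1]=3
Ev 10: PC=1 idx=1 pred=T actual=N -> ctr[1]=2
Ev 11: PC=7 idx=1 pred=T actual=T -> ctr[1]=3
Ev 12: PC=1 idx=1 pred=T actual=N -> ctr[1]=2
Ev 13: PC=1 idx=1 pred=T actual=T -> ctr[1]=3
Ev 14: PC=1 idx=1 pred=T actual=T -> ctr[1]=3

Answer: N N N N T N T T T T T T T T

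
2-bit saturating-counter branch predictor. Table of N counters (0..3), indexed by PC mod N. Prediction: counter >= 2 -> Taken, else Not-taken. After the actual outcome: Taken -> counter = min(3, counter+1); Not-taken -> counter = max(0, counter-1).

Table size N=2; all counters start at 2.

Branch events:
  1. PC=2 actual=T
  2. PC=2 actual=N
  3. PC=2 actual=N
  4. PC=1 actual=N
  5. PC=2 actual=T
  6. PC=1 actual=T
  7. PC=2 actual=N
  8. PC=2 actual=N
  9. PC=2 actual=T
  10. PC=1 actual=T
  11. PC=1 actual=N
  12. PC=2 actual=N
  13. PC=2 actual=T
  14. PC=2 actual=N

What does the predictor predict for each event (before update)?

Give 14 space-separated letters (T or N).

Answer: T T T T N N T N N T T N N N

Derivation:
Ev 1: PC=2 idx=0 pred=T actual=T -> ctr[0]=3
Ev 2: PC=2 idx=0 pred=T actual=N -> ctr[0]=2
Ev 3: PC=2 idx=0 pred=T actual=N -> ctr[0]=1
Ev 4: PC=1 idx=1 pred=T actual=N -> ctr[1]=1
Ev 5: PC=2 idx=0 pred=N actual=T -> ctr[0]=2
Ev 6: PC=1 idx=1 pred=N actual=T -> ctr[1]=2
Ev 7: PC=2 idx=0 pred=T actual=N -> ctr[0]=1
Ev 8: PC=2 idx=0 pred=N actual=N -> ctr[0]=0
Ev 9: PC=2 idx=0 pred=N actual=T -> ctr[0]=1
Ev 10: PC=1 idx=1 pred=T actual=T -> ctr[1]=3
Ev 11: PC=1 idx=1 pred=T actual=N -> ctr[1]=2
Ev 12: PC=2 idx=0 pred=N actual=N -> ctr[0]=0
Ev 13: PC=2 idx=0 pred=N actual=T -> ctr[0]=1
Ev 14: PC=2 idx=0 pred=N actual=N -> ctr[0]=0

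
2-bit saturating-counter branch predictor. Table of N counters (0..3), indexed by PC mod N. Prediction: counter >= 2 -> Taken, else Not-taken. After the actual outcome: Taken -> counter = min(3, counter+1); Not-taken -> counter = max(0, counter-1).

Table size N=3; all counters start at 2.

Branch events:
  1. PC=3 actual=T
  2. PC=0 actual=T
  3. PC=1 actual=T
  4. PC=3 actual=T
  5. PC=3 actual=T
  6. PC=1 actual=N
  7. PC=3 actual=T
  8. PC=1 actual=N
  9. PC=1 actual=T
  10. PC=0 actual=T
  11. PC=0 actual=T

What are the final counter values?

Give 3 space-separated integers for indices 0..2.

Answer: 3 2 2

Derivation:
Ev 1: PC=3 idx=0 pred=T actual=T -> ctr[0]=3
Ev 2: PC=0 idx=0 pred=T actual=T -> ctr[0]=3
Ev 3: PC=1 idx=1 pred=T actual=T -> ctr[1]=3
Ev 4: PC=3 idx=0 pred=T actual=T -> ctr[0]=3
Ev 5: PC=3 idx=0 pred=T actual=T -> ctr[0]=3
Ev 6: PC=1 idx=1 pred=T actual=N -> ctr[1]=2
Ev 7: PC=3 idx=0 pred=T actual=T -> ctr[0]=3
Ev 8: PC=1 idx=1 pred=T actual=N -> ctr[1]=1
Ev 9: PC=1 idx=1 pred=N actual=T -> ctr[1]=2
Ev 10: PC=0 idx=0 pred=T actual=T -> ctr[0]=3
Ev 11: PC=0 idx=0 pred=T actual=T -> ctr[0]=3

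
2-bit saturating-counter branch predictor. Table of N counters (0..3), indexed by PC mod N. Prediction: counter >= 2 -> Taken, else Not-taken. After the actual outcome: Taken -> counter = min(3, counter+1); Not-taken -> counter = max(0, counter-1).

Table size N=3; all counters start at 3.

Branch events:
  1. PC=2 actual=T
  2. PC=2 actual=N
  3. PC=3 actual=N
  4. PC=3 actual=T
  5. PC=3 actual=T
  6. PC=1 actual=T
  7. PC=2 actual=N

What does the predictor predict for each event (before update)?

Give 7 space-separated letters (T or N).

Ev 1: PC=2 idx=2 pred=T actual=T -> ctr[2]=3
Ev 2: PC=2 idx=2 pred=T actual=N -> ctr[2]=2
Ev 3: PC=3 idx=0 pred=T actual=N -> ctr[0]=2
Ev 4: PC=3 idx=0 pred=T actual=T -> ctr[0]=3
Ev 5: PC=3 idx=0 pred=T actual=T -> ctr[0]=3
Ev 6: PC=1 idx=1 pred=T actual=T -> ctr[1]=3
Ev 7: PC=2 idx=2 pred=T actual=N -> ctr[2]=1

Answer: T T T T T T T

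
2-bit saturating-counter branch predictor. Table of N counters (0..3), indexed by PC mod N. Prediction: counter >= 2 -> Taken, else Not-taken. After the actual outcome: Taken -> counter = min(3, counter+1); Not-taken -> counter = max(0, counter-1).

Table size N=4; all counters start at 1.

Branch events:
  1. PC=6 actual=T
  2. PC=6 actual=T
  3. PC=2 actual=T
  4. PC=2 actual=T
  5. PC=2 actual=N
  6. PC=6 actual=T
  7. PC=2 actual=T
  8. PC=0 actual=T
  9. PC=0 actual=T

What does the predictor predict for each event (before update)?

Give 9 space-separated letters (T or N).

Answer: N T T T T T T N T

Derivation:
Ev 1: PC=6 idx=2 pred=N actual=T -> ctr[2]=2
Ev 2: PC=6 idx=2 pred=T actual=T -> ctr[2]=3
Ev 3: PC=2 idx=2 pred=T actual=T -> ctr[2]=3
Ev 4: PC=2 idx=2 pred=T actual=T -> ctr[2]=3
Ev 5: PC=2 idx=2 pred=T actual=N -> ctr[2]=2
Ev 6: PC=6 idx=2 pred=T actual=T -> ctr[2]=3
Ev 7: PC=2 idx=2 pred=T actual=T -> ctr[2]=3
Ev 8: PC=0 idx=0 pred=N actual=T -> ctr[0]=2
Ev 9: PC=0 idx=0 pred=T actual=T -> ctr[0]=3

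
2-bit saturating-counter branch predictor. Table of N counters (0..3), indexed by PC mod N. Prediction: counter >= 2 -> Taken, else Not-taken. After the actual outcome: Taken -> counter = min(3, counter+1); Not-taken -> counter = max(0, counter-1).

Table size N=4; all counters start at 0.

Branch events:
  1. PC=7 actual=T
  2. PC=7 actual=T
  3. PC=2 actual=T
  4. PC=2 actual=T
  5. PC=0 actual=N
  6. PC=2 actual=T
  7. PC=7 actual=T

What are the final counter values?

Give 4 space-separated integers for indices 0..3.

Answer: 0 0 3 3

Derivation:
Ev 1: PC=7 idx=3 pred=N actual=T -> ctr[3]=1
Ev 2: PC=7 idx=3 pred=N actual=T -> ctr[3]=2
Ev 3: PC=2 idx=2 pred=N actual=T -> ctr[2]=1
Ev 4: PC=2 idx=2 pred=N actual=T -> ctr[2]=2
Ev 5: PC=0 idx=0 pred=N actual=N -> ctr[0]=0
Ev 6: PC=2 idx=2 pred=T actual=T -> ctr[2]=3
Ev 7: PC=7 idx=3 pred=T actual=T -> ctr[3]=3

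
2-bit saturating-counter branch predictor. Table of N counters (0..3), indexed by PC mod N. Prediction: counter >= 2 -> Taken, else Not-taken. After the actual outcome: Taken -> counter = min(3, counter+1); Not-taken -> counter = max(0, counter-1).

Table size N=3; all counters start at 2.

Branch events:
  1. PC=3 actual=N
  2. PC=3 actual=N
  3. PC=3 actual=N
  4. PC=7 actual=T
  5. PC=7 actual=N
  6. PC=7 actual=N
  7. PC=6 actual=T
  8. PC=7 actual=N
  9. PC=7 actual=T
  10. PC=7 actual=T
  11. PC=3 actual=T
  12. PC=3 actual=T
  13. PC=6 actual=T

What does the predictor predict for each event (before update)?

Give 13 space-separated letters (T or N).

Ev 1: PC=3 idx=0 pred=T actual=N -> ctr[0]=1
Ev 2: PC=3 idx=0 pred=N actual=N -> ctr[0]=0
Ev 3: PC=3 idx=0 pred=N actual=N -> ctr[0]=0
Ev 4: PC=7 idx=1 pred=T actual=T -> ctr[1]=3
Ev 5: PC=7 idx=1 pred=T actual=N -> ctr[1]=2
Ev 6: PC=7 idx=1 pred=T actual=N -> ctr[1]=1
Ev 7: PC=6 idx=0 pred=N actual=T -> ctr[0]=1
Ev 8: PC=7 idx=1 pred=N actual=N -> ctr[1]=0
Ev 9: PC=7 idx=1 pred=N actual=T -> ctr[1]=1
Ev 10: PC=7 idx=1 pred=N actual=T -> ctr[1]=2
Ev 11: PC=3 idx=0 pred=N actual=T -> ctr[0]=2
Ev 12: PC=3 idx=0 pred=T actual=T -> ctr[0]=3
Ev 13: PC=6 idx=0 pred=T actual=T -> ctr[0]=3

Answer: T N N T T T N N N N N T T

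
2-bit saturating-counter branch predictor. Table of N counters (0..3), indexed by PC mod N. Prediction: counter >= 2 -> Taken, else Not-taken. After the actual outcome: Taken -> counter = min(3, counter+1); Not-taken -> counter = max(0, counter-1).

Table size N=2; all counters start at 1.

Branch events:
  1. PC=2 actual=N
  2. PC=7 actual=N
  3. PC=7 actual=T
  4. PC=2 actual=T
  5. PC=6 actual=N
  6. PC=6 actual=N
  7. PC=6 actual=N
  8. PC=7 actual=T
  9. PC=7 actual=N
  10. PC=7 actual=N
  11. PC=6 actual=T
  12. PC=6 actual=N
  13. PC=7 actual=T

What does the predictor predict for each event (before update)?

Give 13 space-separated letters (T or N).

Answer: N N N N N N N N T N N N N

Derivation:
Ev 1: PC=2 idx=0 pred=N actual=N -> ctr[0]=0
Ev 2: PC=7 idx=1 pred=N actual=N -> ctr[1]=0
Ev 3: PC=7 idx=1 pred=N actual=T -> ctr[1]=1
Ev 4: PC=2 idx=0 pred=N actual=T -> ctr[0]=1
Ev 5: PC=6 idx=0 pred=N actual=N -> ctr[0]=0
Ev 6: PC=6 idx=0 pred=N actual=N -> ctr[0]=0
Ev 7: PC=6 idx=0 pred=N actual=N -> ctr[0]=0
Ev 8: PC=7 idx=1 pred=N actual=T -> ctr[1]=2
Ev 9: PC=7 idx=1 pred=T actual=N -> ctr[1]=1
Ev 10: PC=7 idx=1 pred=N actual=N -> ctr[1]=0
Ev 11: PC=6 idx=0 pred=N actual=T -> ctr[0]=1
Ev 12: PC=6 idx=0 pred=N actual=N -> ctr[0]=0
Ev 13: PC=7 idx=1 pred=N actual=T -> ctr[1]=1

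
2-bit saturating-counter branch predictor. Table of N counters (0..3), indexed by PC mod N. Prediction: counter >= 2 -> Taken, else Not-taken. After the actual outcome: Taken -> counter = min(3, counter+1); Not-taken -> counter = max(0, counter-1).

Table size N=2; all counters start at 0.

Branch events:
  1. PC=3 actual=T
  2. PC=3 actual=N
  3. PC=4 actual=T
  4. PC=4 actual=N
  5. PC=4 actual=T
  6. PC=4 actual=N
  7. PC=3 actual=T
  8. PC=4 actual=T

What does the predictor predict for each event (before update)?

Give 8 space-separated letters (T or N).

Ev 1: PC=3 idx=1 pred=N actual=T -> ctr[1]=1
Ev 2: PC=3 idx=1 pred=N actual=N -> ctr[1]=0
Ev 3: PC=4 idx=0 pred=N actual=T -> ctr[0]=1
Ev 4: PC=4 idx=0 pred=N actual=N -> ctr[0]=0
Ev 5: PC=4 idx=0 pred=N actual=T -> ctr[0]=1
Ev 6: PC=4 idx=0 pred=N actual=N -> ctr[0]=0
Ev 7: PC=3 idx=1 pred=N actual=T -> ctr[1]=1
Ev 8: PC=4 idx=0 pred=N actual=T -> ctr[0]=1

Answer: N N N N N N N N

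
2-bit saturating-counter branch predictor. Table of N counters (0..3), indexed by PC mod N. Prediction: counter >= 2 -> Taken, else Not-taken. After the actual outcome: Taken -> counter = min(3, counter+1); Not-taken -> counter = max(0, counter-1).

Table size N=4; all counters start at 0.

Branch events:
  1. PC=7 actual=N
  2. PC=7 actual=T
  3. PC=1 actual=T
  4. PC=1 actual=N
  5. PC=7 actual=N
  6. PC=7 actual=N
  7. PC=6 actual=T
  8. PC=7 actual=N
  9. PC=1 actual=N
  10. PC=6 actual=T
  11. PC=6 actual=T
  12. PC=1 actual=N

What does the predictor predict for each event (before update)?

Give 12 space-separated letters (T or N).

Ev 1: PC=7 idx=3 pred=N actual=N -> ctr[3]=0
Ev 2: PC=7 idx=3 pred=N actual=T -> ctr[3]=1
Ev 3: PC=1 idx=1 pred=N actual=T -> ctr[1]=1
Ev 4: PC=1 idx=1 pred=N actual=N -> ctr[1]=0
Ev 5: PC=7 idx=3 pred=N actual=N -> ctr[3]=0
Ev 6: PC=7 idx=3 pred=N actual=N -> ctr[3]=0
Ev 7: PC=6 idx=2 pred=N actual=T -> ctr[2]=1
Ev 8: PC=7 idx=3 pred=N actual=N -> ctr[3]=0
Ev 9: PC=1 idx=1 pred=N actual=N -> ctr[1]=0
Ev 10: PC=6 idx=2 pred=N actual=T -> ctr[2]=2
Ev 11: PC=6 idx=2 pred=T actual=T -> ctr[2]=3
Ev 12: PC=1 idx=1 pred=N actual=N -> ctr[1]=0

Answer: N N N N N N N N N N T N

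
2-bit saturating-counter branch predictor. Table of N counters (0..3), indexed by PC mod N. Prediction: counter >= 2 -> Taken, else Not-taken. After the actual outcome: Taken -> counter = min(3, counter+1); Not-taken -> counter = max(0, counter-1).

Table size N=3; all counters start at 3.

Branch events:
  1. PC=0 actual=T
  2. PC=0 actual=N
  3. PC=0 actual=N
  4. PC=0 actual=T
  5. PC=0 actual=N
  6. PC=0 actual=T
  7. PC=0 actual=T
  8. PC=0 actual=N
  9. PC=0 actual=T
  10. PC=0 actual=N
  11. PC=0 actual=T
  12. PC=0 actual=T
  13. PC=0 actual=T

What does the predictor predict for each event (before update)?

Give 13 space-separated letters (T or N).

Answer: T T T N T N T T T T T T T

Derivation:
Ev 1: PC=0 idx=0 pred=T actual=T -> ctr[0]=3
Ev 2: PC=0 idx=0 pred=T actual=N -> ctr[0]=2
Ev 3: PC=0 idx=0 pred=T actual=N -> ctr[0]=1
Ev 4: PC=0 idx=0 pred=N actual=T -> ctr[0]=2
Ev 5: PC=0 idx=0 pred=T actual=N -> ctr[0]=1
Ev 6: PC=0 idx=0 pred=N actual=T -> ctr[0]=2
Ev 7: PC=0 idx=0 pred=T actual=T -> ctr[0]=3
Ev 8: PC=0 idx=0 pred=T actual=N -> ctr[0]=2
Ev 9: PC=0 idx=0 pred=T actual=T -> ctr[0]=3
Ev 10: PC=0 idx=0 pred=T actual=N -> ctr[0]=2
Ev 11: PC=0 idx=0 pred=T actual=T -> ctr[0]=3
Ev 12: PC=0 idx=0 pred=T actual=T -> ctr[0]=3
Ev 13: PC=0 idx=0 pred=T actual=T -> ctr[0]=3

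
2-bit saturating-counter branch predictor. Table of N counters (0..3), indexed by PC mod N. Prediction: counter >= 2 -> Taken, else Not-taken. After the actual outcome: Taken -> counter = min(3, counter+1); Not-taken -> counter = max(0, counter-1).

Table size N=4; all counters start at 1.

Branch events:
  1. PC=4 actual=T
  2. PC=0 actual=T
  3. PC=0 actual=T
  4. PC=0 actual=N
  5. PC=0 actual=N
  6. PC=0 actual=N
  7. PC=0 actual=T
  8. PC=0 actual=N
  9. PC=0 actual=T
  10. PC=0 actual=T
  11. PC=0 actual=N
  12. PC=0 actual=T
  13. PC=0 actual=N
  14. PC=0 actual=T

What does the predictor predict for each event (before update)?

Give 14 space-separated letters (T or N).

Ev 1: PC=4 idx=0 pred=N actual=T -> ctr[0]=2
Ev 2: PC=0 idx=0 pred=T actual=T -> ctr[0]=3
Ev 3: PC=0 idx=0 pred=T actual=T -> ctr[0]=3
Ev 4: PC=0 idx=0 pred=T actual=N -> ctr[0]=2
Ev 5: PC=0 idx=0 pred=T actual=N -> ctr[0]=1
Ev 6: PC=0 idx=0 pred=N actual=N -> ctr[0]=0
Ev 7: PC=0 idx=0 pred=N actual=T -> ctr[0]=1
Ev 8: PC=0 idx=0 pred=N actual=N -> ctr[0]=0
Ev 9: PC=0 idx=0 pred=N actual=T -> ctr[0]=1
Ev 10: PC=0 idx=0 pred=N actual=T -> ctr[0]=2
Ev 11: PC=0 idx=0 pred=T actual=N -> ctr[0]=1
Ev 12: PC=0 idx=0 pred=N actual=T -> ctr[0]=2
Ev 13: PC=0 idx=0 pred=T actual=N -> ctr[0]=1
Ev 14: PC=0 idx=0 pred=N actual=T -> ctr[0]=2

Answer: N T T T T N N N N N T N T N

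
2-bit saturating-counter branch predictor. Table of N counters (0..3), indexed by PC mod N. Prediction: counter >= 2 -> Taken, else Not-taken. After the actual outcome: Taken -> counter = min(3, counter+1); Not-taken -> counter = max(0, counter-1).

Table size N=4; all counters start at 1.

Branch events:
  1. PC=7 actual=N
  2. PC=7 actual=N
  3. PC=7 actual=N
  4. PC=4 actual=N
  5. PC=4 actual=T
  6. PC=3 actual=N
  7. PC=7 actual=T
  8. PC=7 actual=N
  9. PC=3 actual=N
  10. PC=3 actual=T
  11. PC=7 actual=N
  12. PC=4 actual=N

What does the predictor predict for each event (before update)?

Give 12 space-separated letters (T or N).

Ev 1: PC=7 idx=3 pred=N actual=N -> ctr[3]=0
Ev 2: PC=7 idx=3 pred=N actual=N -> ctr[3]=0
Ev 3: PC=7 idx=3 pred=N actual=N -> ctr[3]=0
Ev 4: PC=4 idx=0 pred=N actual=N -> ctr[0]=0
Ev 5: PC=4 idx=0 pred=N actual=T -> ctr[0]=1
Ev 6: PC=3 idx=3 pred=N actual=N -> ctr[3]=0
Ev 7: PC=7 idx=3 pred=N actual=T -> ctr[3]=1
Ev 8: PC=7 idx=3 pred=N actual=N -> ctr[3]=0
Ev 9: PC=3 idx=3 pred=N actual=N -> ctr[3]=0
Ev 10: PC=3 idx=3 pred=N actual=T -> ctr[3]=1
Ev 11: PC=7 idx=3 pred=N actual=N -> ctr[3]=0
Ev 12: PC=4 idx=0 pred=N actual=N -> ctr[0]=0

Answer: N N N N N N N N N N N N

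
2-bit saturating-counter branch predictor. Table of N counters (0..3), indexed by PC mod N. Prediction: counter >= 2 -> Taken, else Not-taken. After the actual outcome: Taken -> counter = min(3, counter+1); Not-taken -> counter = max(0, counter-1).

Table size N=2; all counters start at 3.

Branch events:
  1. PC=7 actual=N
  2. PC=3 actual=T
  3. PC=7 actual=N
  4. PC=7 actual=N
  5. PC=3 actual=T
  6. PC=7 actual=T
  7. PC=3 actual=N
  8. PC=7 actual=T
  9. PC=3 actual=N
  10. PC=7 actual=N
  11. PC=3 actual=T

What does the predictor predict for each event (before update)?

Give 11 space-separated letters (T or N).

Answer: T T T T N T T T T T N

Derivation:
Ev 1: PC=7 idx=1 pred=T actual=N -> ctr[1]=2
Ev 2: PC=3 idx=1 pred=T actual=T -> ctr[1]=3
Ev 3: PC=7 idx=1 pred=T actual=N -> ctr[1]=2
Ev 4: PC=7 idx=1 pred=T actual=N -> ctr[1]=1
Ev 5: PC=3 idx=1 pred=N actual=T -> ctr[1]=2
Ev 6: PC=7 idx=1 pred=T actual=T -> ctr[1]=3
Ev 7: PC=3 idx=1 pred=T actual=N -> ctr[1]=2
Ev 8: PC=7 idx=1 pred=T actual=T -> ctr[1]=3
Ev 9: PC=3 idx=1 pred=T actual=N -> ctr[1]=2
Ev 10: PC=7 idx=1 pred=T actual=N -> ctr[1]=1
Ev 11: PC=3 idx=1 pred=N actual=T -> ctr[1]=2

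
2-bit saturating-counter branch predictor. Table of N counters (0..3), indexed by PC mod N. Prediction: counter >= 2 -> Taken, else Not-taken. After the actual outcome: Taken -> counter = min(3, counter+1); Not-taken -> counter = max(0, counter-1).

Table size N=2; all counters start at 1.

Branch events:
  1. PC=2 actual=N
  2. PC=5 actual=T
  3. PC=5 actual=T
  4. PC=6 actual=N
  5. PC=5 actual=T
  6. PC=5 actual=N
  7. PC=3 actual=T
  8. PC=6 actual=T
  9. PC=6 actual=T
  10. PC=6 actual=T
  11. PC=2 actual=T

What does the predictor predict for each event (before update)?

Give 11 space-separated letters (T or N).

Ev 1: PC=2 idx=0 pred=N actual=N -> ctr[0]=0
Ev 2: PC=5 idx=1 pred=N actual=T -> ctr[1]=2
Ev 3: PC=5 idx=1 pred=T actual=T -> ctr[1]=3
Ev 4: PC=6 idx=0 pred=N actual=N -> ctr[0]=0
Ev 5: PC=5 idx=1 pred=T actual=T -> ctr[1]=3
Ev 6: PC=5 idx=1 pred=T actual=N -> ctr[1]=2
Ev 7: PC=3 idx=1 pred=T actual=T -> ctr[1]=3
Ev 8: PC=6 idx=0 pred=N actual=T -> ctr[0]=1
Ev 9: PC=6 idx=0 pred=N actual=T -> ctr[0]=2
Ev 10: PC=6 idx=0 pred=T actual=T -> ctr[0]=3
Ev 11: PC=2 idx=0 pred=T actual=T -> ctr[0]=3

Answer: N N T N T T T N N T T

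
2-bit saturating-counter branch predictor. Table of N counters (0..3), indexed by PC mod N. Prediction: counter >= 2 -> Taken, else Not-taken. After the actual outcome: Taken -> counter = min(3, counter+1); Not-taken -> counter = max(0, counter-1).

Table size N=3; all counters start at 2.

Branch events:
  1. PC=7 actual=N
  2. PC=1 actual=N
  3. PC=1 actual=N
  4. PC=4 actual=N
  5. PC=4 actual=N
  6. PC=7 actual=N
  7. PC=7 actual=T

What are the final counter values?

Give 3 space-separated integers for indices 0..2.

Ev 1: PC=7 idx=1 pred=T actual=N -> ctr[1]=1
Ev 2: PC=1 idx=1 pred=N actual=N -> ctr[1]=0
Ev 3: PC=1 idx=1 pred=N actual=N -> ctr[1]=0
Ev 4: PC=4 idx=1 pred=N actual=N -> ctr[1]=0
Ev 5: PC=4 idx=1 pred=N actual=N -> ctr[1]=0
Ev 6: PC=7 idx=1 pred=N actual=N -> ctr[1]=0
Ev 7: PC=7 idx=1 pred=N actual=T -> ctr[1]=1

Answer: 2 1 2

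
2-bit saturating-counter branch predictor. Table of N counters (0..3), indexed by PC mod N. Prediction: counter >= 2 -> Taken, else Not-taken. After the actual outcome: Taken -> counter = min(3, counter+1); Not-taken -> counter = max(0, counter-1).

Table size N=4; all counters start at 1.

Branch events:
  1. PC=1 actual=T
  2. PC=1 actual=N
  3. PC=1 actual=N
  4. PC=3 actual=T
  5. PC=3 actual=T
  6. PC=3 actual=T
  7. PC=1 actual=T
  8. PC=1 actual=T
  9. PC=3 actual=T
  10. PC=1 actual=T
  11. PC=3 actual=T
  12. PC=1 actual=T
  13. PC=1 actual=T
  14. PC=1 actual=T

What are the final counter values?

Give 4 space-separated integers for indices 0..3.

Answer: 1 3 1 3

Derivation:
Ev 1: PC=1 idx=1 pred=N actual=T -> ctr[1]=2
Ev 2: PC=1 idx=1 pred=T actual=N -> ctr[1]=1
Ev 3: PC=1 idx=1 pred=N actual=N -> ctr[1]=0
Ev 4: PC=3 idx=3 pred=N actual=T -> ctr[3]=2
Ev 5: PC=3 idx=3 pred=T actual=T -> ctr[3]=3
Ev 6: PC=3 idx=3 pred=T actual=T -> ctr[3]=3
Ev 7: PC=1 idx=1 pred=N actual=T -> ctr[1]=1
Ev 8: PC=1 idx=1 pred=N actual=T -> ctr[1]=2
Ev 9: PC=3 idx=3 pred=T actual=T -> ctr[3]=3
Ev 10: PC=1 idx=1 pred=T actual=T -> ctr[1]=3
Ev 11: PC=3 idx=3 pred=T actual=T -> ctr[3]=3
Ev 12: PC=1 idx=1 pred=T actual=T -> ctr[1]=3
Ev 13: PC=1 idx=1 pred=T actual=T -> ctr[1]=3
Ev 14: PC=1 idx=1 pred=T actual=T -> ctr[1]=3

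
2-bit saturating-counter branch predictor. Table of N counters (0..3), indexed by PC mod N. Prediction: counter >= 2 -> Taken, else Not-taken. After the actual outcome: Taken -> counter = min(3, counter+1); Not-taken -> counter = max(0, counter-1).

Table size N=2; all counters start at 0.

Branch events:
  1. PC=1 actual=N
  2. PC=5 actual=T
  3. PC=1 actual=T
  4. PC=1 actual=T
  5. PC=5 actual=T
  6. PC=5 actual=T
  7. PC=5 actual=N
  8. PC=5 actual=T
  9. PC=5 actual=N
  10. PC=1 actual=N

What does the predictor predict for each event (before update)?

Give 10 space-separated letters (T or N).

Ev 1: PC=1 idx=1 pred=N actual=N -> ctr[1]=0
Ev 2: PC=5 idx=1 pred=N actual=T -> ctr[1]=1
Ev 3: PC=1 idx=1 pred=N actual=T -> ctr[1]=2
Ev 4: PC=1 idx=1 pred=T actual=T -> ctr[1]=3
Ev 5: PC=5 idx=1 pred=T actual=T -> ctr[1]=3
Ev 6: PC=5 idx=1 pred=T actual=T -> ctr[1]=3
Ev 7: PC=5 idx=1 pred=T actual=N -> ctr[1]=2
Ev 8: PC=5 idx=1 pred=T actual=T -> ctr[1]=3
Ev 9: PC=5 idx=1 pred=T actual=N -> ctr[1]=2
Ev 10: PC=1 idx=1 pred=T actual=N -> ctr[1]=1

Answer: N N N T T T T T T T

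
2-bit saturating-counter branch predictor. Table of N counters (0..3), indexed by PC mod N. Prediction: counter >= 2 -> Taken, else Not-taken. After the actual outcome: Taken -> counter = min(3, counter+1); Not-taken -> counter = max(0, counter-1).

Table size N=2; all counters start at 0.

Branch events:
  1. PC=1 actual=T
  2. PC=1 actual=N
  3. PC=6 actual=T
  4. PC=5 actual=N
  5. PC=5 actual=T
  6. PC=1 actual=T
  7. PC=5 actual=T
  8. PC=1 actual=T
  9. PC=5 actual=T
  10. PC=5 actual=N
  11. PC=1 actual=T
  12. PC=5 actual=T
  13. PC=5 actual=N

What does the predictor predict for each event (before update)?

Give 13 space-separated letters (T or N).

Answer: N N N N N N T T T T T T T

Derivation:
Ev 1: PC=1 idx=1 pred=N actual=T -> ctr[1]=1
Ev 2: PC=1 idx=1 pred=N actual=N -> ctr[1]=0
Ev 3: PC=6 idx=0 pred=N actual=T -> ctr[0]=1
Ev 4: PC=5 idx=1 pred=N actual=N -> ctr[1]=0
Ev 5: PC=5 idx=1 pred=N actual=T -> ctr[1]=1
Ev 6: PC=1 idx=1 pred=N actual=T -> ctr[1]=2
Ev 7: PC=5 idx=1 pred=T actual=T -> ctr[1]=3
Ev 8: PC=1 idx=1 pred=T actual=T -> ctr[1]=3
Ev 9: PC=5 idx=1 pred=T actual=T -> ctr[1]=3
Ev 10: PC=5 idx=1 pred=T actual=N -> ctr[1]=2
Ev 11: PC=1 idx=1 pred=T actual=T -> ctr[1]=3
Ev 12: PC=5 idx=1 pred=T actual=T -> ctr[1]=3
Ev 13: PC=5 idx=1 pred=T actual=N -> ctr[1]=2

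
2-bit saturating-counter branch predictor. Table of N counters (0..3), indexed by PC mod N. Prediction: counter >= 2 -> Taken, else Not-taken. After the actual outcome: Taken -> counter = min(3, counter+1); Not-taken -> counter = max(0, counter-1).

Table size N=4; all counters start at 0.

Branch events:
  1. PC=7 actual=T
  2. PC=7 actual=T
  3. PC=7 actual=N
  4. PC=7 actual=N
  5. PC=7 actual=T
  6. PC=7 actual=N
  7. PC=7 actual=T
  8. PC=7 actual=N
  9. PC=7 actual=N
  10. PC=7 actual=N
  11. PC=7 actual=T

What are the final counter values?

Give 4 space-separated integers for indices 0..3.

Answer: 0 0 0 1

Derivation:
Ev 1: PC=7 idx=3 pred=N actual=T -> ctr[3]=1
Ev 2: PC=7 idx=3 pred=N actual=T -> ctr[3]=2
Ev 3: PC=7 idx=3 pred=T actual=N -> ctr[3]=1
Ev 4: PC=7 idx=3 pred=N actual=N -> ctr[3]=0
Ev 5: PC=7 idx=3 pred=N actual=T -> ctr[3]=1
Ev 6: PC=7 idx=3 pred=N actual=N -> ctr[3]=0
Ev 7: PC=7 idx=3 pred=N actual=T -> ctr[3]=1
Ev 8: PC=7 idx=3 pred=N actual=N -> ctr[3]=0
Ev 9: PC=7 idx=3 pred=N actual=N -> ctr[3]=0
Ev 10: PC=7 idx=3 pred=N actual=N -> ctr[3]=0
Ev 11: PC=7 idx=3 pred=N actual=T -> ctr[3]=1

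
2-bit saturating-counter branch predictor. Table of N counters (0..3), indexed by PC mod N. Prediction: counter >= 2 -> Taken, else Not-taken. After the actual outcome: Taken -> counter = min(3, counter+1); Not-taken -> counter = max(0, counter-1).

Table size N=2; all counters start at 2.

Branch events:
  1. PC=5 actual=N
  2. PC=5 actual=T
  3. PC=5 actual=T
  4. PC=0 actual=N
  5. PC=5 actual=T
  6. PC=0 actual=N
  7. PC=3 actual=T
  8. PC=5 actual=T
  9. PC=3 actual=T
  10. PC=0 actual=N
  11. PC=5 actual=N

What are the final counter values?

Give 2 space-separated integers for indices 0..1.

Ev 1: PC=5 idx=1 pred=T actual=N -> ctr[1]=1
Ev 2: PC=5 idx=1 pred=N actual=T -> ctr[1]=2
Ev 3: PC=5 idx=1 pred=T actual=T -> ctr[1]=3
Ev 4: PC=0 idx=0 pred=T actual=N -> ctr[0]=1
Ev 5: PC=5 idx=1 pred=T actual=T -> ctr[1]=3
Ev 6: PC=0 idx=0 pred=N actual=N -> ctr[0]=0
Ev 7: PC=3 idx=1 pred=T actual=T -> ctr[1]=3
Ev 8: PC=5 idx=1 pred=T actual=T -> ctr[1]=3
Ev 9: PC=3 idx=1 pred=T actual=T -> ctr[1]=3
Ev 10: PC=0 idx=0 pred=N actual=N -> ctr[0]=0
Ev 11: PC=5 idx=1 pred=T actual=N -> ctr[1]=2

Answer: 0 2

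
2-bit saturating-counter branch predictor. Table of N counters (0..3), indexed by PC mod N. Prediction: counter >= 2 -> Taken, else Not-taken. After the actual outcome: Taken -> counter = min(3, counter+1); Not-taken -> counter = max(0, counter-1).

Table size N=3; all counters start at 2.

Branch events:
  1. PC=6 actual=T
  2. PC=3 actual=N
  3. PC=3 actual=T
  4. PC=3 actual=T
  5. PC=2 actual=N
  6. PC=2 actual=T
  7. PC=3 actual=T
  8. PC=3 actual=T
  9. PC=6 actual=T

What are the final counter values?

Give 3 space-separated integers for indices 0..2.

Ev 1: PC=6 idx=0 pred=T actual=T -> ctr[0]=3
Ev 2: PC=3 idx=0 pred=T actual=N -> ctr[0]=2
Ev 3: PC=3 idx=0 pred=T actual=T -> ctr[0]=3
Ev 4: PC=3 idx=0 pred=T actual=T -> ctr[0]=3
Ev 5: PC=2 idx=2 pred=T actual=N -> ctr[2]=1
Ev 6: PC=2 idx=2 pred=N actual=T -> ctr[2]=2
Ev 7: PC=3 idx=0 pred=T actual=T -> ctr[0]=3
Ev 8: PC=3 idx=0 pred=T actual=T -> ctr[0]=3
Ev 9: PC=6 idx=0 pred=T actual=T -> ctr[0]=3

Answer: 3 2 2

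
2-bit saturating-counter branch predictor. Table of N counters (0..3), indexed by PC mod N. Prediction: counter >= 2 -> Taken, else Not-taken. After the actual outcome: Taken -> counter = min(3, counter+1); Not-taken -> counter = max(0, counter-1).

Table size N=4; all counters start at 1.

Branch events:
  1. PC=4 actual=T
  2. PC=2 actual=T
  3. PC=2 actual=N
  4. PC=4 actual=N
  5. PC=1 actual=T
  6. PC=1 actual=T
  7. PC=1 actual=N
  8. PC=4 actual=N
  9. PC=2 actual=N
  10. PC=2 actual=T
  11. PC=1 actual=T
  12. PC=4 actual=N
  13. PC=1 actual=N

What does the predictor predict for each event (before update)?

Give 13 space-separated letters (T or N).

Answer: N N T T N T T N N N T N T

Derivation:
Ev 1: PC=4 idx=0 pred=N actual=T -> ctr[0]=2
Ev 2: PC=2 idx=2 pred=N actual=T -> ctr[2]=2
Ev 3: PC=2 idx=2 pred=T actual=N -> ctr[2]=1
Ev 4: PC=4 idx=0 pred=T actual=N -> ctr[0]=1
Ev 5: PC=1 idx=1 pred=N actual=T -> ctr[1]=2
Ev 6: PC=1 idx=1 pred=T actual=T -> ctr[1]=3
Ev 7: PC=1 idx=1 pred=T actual=N -> ctr[1]=2
Ev 8: PC=4 idx=0 pred=N actual=N -> ctr[0]=0
Ev 9: PC=2 idx=2 pred=N actual=N -> ctr[2]=0
Ev 10: PC=2 idx=2 pred=N actual=T -> ctr[2]=1
Ev 11: PC=1 idx=1 pred=T actual=T -> ctr[1]=3
Ev 12: PC=4 idx=0 pred=N actual=N -> ctr[0]=0
Ev 13: PC=1 idx=1 pred=T actual=N -> ctr[1]=2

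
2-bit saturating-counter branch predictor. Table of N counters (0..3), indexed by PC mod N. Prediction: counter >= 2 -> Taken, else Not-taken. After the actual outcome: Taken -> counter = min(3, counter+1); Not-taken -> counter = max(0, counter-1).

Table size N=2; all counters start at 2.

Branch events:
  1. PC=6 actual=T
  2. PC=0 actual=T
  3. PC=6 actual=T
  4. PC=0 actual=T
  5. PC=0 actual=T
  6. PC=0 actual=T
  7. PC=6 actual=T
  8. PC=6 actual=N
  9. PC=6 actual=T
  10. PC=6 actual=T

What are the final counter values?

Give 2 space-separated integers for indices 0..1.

Ev 1: PC=6 idx=0 pred=T actual=T -> ctr[0]=3
Ev 2: PC=0 idx=0 pred=T actual=T -> ctr[0]=3
Ev 3: PC=6 idx=0 pred=T actual=T -> ctr[0]=3
Ev 4: PC=0 idx=0 pred=T actual=T -> ctr[0]=3
Ev 5: PC=0 idx=0 pred=T actual=T -> ctr[0]=3
Ev 6: PC=0 idx=0 pred=T actual=T -> ctr[0]=3
Ev 7: PC=6 idx=0 pred=T actual=T -> ctr[0]=3
Ev 8: PC=6 idx=0 pred=T actual=N -> ctr[0]=2
Ev 9: PC=6 idx=0 pred=T actual=T -> ctr[0]=3
Ev 10: PC=6 idx=0 pred=T actual=T -> ctr[0]=3

Answer: 3 2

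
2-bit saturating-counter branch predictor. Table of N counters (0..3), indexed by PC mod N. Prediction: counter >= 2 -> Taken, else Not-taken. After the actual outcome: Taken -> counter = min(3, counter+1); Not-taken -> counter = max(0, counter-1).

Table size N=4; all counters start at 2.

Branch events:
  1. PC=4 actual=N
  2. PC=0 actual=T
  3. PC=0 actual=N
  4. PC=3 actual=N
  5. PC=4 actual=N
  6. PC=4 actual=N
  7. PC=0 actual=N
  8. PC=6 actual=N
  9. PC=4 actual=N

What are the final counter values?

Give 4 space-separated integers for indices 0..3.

Ev 1: PC=4 idx=0 pred=T actual=N -> ctr[0]=1
Ev 2: PC=0 idx=0 pred=N actual=T -> ctr[0]=2
Ev 3: PC=0 idx=0 pred=T actual=N -> ctr[0]=1
Ev 4: PC=3 idx=3 pred=T actual=N -> ctr[3]=1
Ev 5: PC=4 idx=0 pred=N actual=N -> ctr[0]=0
Ev 6: PC=4 idx=0 pred=N actual=N -> ctr[0]=0
Ev 7: PC=0 idx=0 pred=N actual=N -> ctr[0]=0
Ev 8: PC=6 idx=2 pred=T actual=N -> ctr[2]=1
Ev 9: PC=4 idx=0 pred=N actual=N -> ctr[0]=0

Answer: 0 2 1 1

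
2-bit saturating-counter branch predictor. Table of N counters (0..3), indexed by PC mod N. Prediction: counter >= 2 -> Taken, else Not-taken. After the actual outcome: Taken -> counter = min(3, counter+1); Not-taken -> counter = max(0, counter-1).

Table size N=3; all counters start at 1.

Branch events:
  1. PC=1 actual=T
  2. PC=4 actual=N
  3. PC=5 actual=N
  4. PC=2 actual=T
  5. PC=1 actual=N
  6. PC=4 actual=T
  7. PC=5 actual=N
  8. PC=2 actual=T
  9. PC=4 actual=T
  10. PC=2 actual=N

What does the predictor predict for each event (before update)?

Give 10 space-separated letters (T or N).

Answer: N T N N N N N N N N

Derivation:
Ev 1: PC=1 idx=1 pred=N actual=T -> ctr[1]=2
Ev 2: PC=4 idx=1 pred=T actual=N -> ctr[1]=1
Ev 3: PC=5 idx=2 pred=N actual=N -> ctr[2]=0
Ev 4: PC=2 idx=2 pred=N actual=T -> ctr[2]=1
Ev 5: PC=1 idx=1 pred=N actual=N -> ctr[1]=0
Ev 6: PC=4 idx=1 pred=N actual=T -> ctr[1]=1
Ev 7: PC=5 idx=2 pred=N actual=N -> ctr[2]=0
Ev 8: PC=2 idx=2 pred=N actual=T -> ctr[2]=1
Ev 9: PC=4 idx=1 pred=N actual=T -> ctr[1]=2
Ev 10: PC=2 idx=2 pred=N actual=N -> ctr[2]=0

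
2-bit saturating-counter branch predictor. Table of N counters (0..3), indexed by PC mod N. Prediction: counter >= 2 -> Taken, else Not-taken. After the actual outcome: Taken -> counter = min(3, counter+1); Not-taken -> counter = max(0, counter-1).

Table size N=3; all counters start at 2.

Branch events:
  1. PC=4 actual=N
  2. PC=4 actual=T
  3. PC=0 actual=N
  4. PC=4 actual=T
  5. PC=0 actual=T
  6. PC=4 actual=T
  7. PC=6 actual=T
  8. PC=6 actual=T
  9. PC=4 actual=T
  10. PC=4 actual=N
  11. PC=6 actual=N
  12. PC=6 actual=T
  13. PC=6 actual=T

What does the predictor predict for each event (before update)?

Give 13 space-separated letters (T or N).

Ev 1: PC=4 idx=1 pred=T actual=N -> ctr[1]=1
Ev 2: PC=4 idx=1 pred=N actual=T -> ctr[1]=2
Ev 3: PC=0 idx=0 pred=T actual=N -> ctr[0]=1
Ev 4: PC=4 idx=1 pred=T actual=T -> ctr[1]=3
Ev 5: PC=0 idx=0 pred=N actual=T -> ctr[0]=2
Ev 6: PC=4 idx=1 pred=T actual=T -> ctr[1]=3
Ev 7: PC=6 idx=0 pred=T actual=T -> ctr[0]=3
Ev 8: PC=6 idx=0 pred=T actual=T -> ctr[0]=3
Ev 9: PC=4 idx=1 pred=T actual=T -> ctr[1]=3
Ev 10: PC=4 idx=1 pred=T actual=N -> ctr[1]=2
Ev 11: PC=6 idx=0 pred=T actual=N -> ctr[0]=2
Ev 12: PC=6 idx=0 pred=T actual=T -> ctr[0]=3
Ev 13: PC=6 idx=0 pred=T actual=T -> ctr[0]=3

Answer: T N T T N T T T T T T T T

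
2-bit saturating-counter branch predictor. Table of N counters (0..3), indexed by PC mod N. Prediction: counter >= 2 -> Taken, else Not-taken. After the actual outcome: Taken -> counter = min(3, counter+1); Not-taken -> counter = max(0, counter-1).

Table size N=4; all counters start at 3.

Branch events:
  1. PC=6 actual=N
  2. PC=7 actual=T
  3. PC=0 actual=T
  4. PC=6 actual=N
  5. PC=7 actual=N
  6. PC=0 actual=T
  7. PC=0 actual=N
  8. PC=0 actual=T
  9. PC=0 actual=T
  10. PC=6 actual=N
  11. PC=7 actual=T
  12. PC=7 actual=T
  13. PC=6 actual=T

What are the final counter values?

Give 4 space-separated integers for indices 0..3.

Ev 1: PC=6 idx=2 pred=T actual=N -> ctr[2]=2
Ev 2: PC=7 idx=3 pred=T actual=T -> ctr[3]=3
Ev 3: PC=0 idx=0 pred=T actual=T -> ctr[0]=3
Ev 4: PC=6 idx=2 pred=T actual=N -> ctr[2]=1
Ev 5: PC=7 idx=3 pred=T actual=N -> ctr[3]=2
Ev 6: PC=0 idx=0 pred=T actual=T -> ctr[0]=3
Ev 7: PC=0 idx=0 pred=T actual=N -> ctr[0]=2
Ev 8: PC=0 idx=0 pred=T actual=T -> ctr[0]=3
Ev 9: PC=0 idx=0 pred=T actual=T -> ctr[0]=3
Ev 10: PC=6 idx=2 pred=N actual=N -> ctr[2]=0
Ev 11: PC=7 idx=3 pred=T actual=T -> ctr[3]=3
Ev 12: PC=7 idx=3 pred=T actual=T -> ctr[3]=3
Ev 13: PC=6 idx=2 pred=N actual=T -> ctr[2]=1

Answer: 3 3 1 3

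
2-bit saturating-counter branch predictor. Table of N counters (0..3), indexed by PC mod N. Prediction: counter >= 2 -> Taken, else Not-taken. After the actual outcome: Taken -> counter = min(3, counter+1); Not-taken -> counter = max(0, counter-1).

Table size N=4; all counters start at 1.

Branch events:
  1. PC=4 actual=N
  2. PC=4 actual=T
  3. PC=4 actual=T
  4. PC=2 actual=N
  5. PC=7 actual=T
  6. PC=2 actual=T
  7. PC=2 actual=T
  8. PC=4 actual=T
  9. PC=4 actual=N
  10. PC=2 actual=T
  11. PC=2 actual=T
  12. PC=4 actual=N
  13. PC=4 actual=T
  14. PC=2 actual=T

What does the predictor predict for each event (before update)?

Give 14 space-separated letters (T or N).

Ev 1: PC=4 idx=0 pred=N actual=N -> ctr[0]=0
Ev 2: PC=4 idx=0 pred=N actual=T -> ctr[0]=1
Ev 3: PC=4 idx=0 pred=N actual=T -> ctr[0]=2
Ev 4: PC=2 idx=2 pred=N actual=N -> ctr[2]=0
Ev 5: PC=7 idx=3 pred=N actual=T -> ctr[3]=2
Ev 6: PC=2 idx=2 pred=N actual=T -> ctr[2]=1
Ev 7: PC=2 idx=2 pred=N actual=T -> ctr[2]=2
Ev 8: PC=4 idx=0 pred=T actual=T -> ctr[0]=3
Ev 9: PC=4 idx=0 pred=T actual=N -> ctr[0]=2
Ev 10: PC=2 idx=2 pred=T actual=T -> ctr[2]=3
Ev 11: PC=2 idx=2 pred=T actual=T -> ctr[2]=3
Ev 12: PC=4 idx=0 pred=T actual=N -> ctr[0]=1
Ev 13: PC=4 idx=0 pred=N actual=T -> ctr[0]=2
Ev 14: PC=2 idx=2 pred=T actual=T -> ctr[2]=3

Answer: N N N N N N N T T T T T N T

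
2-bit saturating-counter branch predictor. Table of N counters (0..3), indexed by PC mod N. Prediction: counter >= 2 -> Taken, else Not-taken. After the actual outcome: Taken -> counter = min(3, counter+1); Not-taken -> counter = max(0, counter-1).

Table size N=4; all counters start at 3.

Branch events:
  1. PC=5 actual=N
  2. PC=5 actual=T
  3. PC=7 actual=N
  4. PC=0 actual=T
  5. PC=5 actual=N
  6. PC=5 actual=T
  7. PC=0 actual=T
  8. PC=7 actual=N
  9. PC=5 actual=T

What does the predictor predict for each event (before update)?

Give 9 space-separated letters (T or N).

Ev 1: PC=5 idx=1 pred=T actual=N -> ctr[1]=2
Ev 2: PC=5 idx=1 pred=T actual=T -> ctr[1]=3
Ev 3: PC=7 idx=3 pred=T actual=N -> ctr[3]=2
Ev 4: PC=0 idx=0 pred=T actual=T -> ctr[0]=3
Ev 5: PC=5 idx=1 pred=T actual=N -> ctr[1]=2
Ev 6: PC=5 idx=1 pred=T actual=T -> ctr[1]=3
Ev 7: PC=0 idx=0 pred=T actual=T -> ctr[0]=3
Ev 8: PC=7 idx=3 pred=T actual=N -> ctr[3]=1
Ev 9: PC=5 idx=1 pred=T actual=T -> ctr[1]=3

Answer: T T T T T T T T T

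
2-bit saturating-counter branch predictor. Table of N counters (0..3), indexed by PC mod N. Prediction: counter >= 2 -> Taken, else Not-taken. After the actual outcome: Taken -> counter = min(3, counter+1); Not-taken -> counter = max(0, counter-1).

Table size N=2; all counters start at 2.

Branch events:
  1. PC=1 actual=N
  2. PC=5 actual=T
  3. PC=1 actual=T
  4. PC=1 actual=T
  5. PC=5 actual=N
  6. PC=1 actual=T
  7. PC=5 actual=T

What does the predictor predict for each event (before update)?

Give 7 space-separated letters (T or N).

Answer: T N T T T T T

Derivation:
Ev 1: PC=1 idx=1 pred=T actual=N -> ctr[1]=1
Ev 2: PC=5 idx=1 pred=N actual=T -> ctr[1]=2
Ev 3: PC=1 idx=1 pred=T actual=T -> ctr[1]=3
Ev 4: PC=1 idx=1 pred=T actual=T -> ctr[1]=3
Ev 5: PC=5 idx=1 pred=T actual=N -> ctr[1]=2
Ev 6: PC=1 idx=1 pred=T actual=T -> ctr[1]=3
Ev 7: PC=5 idx=1 pred=T actual=T -> ctr[1]=3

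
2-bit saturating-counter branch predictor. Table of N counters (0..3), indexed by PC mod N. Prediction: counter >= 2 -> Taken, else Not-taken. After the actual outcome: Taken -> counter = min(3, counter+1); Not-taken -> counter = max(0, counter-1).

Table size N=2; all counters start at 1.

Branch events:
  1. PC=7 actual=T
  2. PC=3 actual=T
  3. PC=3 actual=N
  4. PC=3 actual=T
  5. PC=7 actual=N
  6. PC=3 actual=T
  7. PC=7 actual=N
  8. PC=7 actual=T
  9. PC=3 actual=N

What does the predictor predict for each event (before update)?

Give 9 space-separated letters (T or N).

Ev 1: PC=7 idx=1 pred=N actual=T -> ctr[1]=2
Ev 2: PC=3 idx=1 pred=T actual=T -> ctr[1]=3
Ev 3: PC=3 idx=1 pred=T actual=N -> ctr[1]=2
Ev 4: PC=3 idx=1 pred=T actual=T -> ctr[1]=3
Ev 5: PC=7 idx=1 pred=T actual=N -> ctr[1]=2
Ev 6: PC=3 idx=1 pred=T actual=T -> ctr[1]=3
Ev 7: PC=7 idx=1 pred=T actual=N -> ctr[1]=2
Ev 8: PC=7 idx=1 pred=T actual=T -> ctr[1]=3
Ev 9: PC=3 idx=1 pred=T actual=N -> ctr[1]=2

Answer: N T T T T T T T T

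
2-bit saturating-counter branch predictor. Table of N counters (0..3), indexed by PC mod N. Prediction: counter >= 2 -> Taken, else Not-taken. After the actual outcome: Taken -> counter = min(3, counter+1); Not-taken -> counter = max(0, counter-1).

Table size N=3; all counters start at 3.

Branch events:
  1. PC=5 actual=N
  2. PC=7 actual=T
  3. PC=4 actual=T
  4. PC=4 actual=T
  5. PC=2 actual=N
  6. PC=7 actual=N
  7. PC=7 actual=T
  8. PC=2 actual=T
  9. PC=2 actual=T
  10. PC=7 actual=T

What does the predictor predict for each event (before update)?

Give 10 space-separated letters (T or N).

Answer: T T T T T T T N T T

Derivation:
Ev 1: PC=5 idx=2 pred=T actual=N -> ctr[2]=2
Ev 2: PC=7 idx=1 pred=T actual=T -> ctr[1]=3
Ev 3: PC=4 idx=1 pred=T actual=T -> ctr[1]=3
Ev 4: PC=4 idx=1 pred=T actual=T -> ctr[1]=3
Ev 5: PC=2 idx=2 pred=T actual=N -> ctr[2]=1
Ev 6: PC=7 idx=1 pred=T actual=N -> ctr[1]=2
Ev 7: PC=7 idx=1 pred=T actual=T -> ctr[1]=3
Ev 8: PC=2 idx=2 pred=N actual=T -> ctr[2]=2
Ev 9: PC=2 idx=2 pred=T actual=T -> ctr[2]=3
Ev 10: PC=7 idx=1 pred=T actual=T -> ctr[1]=3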